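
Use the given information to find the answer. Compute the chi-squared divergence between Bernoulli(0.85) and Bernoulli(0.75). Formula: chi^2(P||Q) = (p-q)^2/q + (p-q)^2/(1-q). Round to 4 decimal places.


Chi-squared divergence between Bernoulli distributions:
chi^2 = (p-q)^2/q + (p-q)^2/(1-q).
p = 0.85, q = 0.75, p-q = 0.1.
(p-q)^2 = 0.01.
term1 = 0.01/0.75 = 0.013333.
term2 = 0.01/0.25 = 0.04.
chi^2 = 0.013333 + 0.04 = 0.0533

0.0533


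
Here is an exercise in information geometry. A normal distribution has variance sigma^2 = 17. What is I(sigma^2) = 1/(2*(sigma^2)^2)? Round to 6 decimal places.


Fisher information for variance: I(sigma^2) = 1/(2*sigma^4).
sigma^2 = 17, so sigma^4 = 289.
I = 1/(2*289) = 1/578 = 0.001730

0.001730


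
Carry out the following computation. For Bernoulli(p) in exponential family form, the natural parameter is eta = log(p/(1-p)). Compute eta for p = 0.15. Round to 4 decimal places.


Natural parameter for Bernoulli: eta = log(p/(1-p)).
p = 0.15, 1-p = 0.85.
p/(1-p) = 0.176471.
eta = log(0.176471) = -1.7346

-1.7346


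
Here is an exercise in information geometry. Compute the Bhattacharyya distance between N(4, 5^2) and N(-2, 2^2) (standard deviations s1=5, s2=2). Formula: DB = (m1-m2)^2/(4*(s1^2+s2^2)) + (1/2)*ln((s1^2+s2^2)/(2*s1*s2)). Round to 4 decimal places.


Bhattacharyya distance between two Gaussians:
DB = (m1-m2)^2/(4*(s1^2+s2^2)) + (1/2)*ln((s1^2+s2^2)/(2*s1*s2)).
(m1-m2)^2 = (6)^2 = 36.
s1^2+s2^2 = 25 + 4 = 29.
term1 = 36/116 = 0.310345.
term2 = 0.5*ln(29/20.0) = 0.185782.
DB = 0.310345 + 0.185782 = 0.4961

0.4961


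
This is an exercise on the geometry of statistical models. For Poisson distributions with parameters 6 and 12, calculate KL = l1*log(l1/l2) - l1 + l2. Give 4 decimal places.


KL divergence for Poisson:
KL = l1*log(l1/l2) - l1 + l2.
l1 = 6, l2 = 12.
log(6/12) = -0.693147.
l1*log(l1/l2) = 6 * -0.693147 = -4.158883.
KL = -4.158883 - 6 + 12 = 1.8411

1.8411


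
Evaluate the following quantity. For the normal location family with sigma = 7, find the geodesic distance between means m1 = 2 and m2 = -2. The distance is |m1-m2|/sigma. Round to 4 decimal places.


On the fixed-variance normal subfamily, geodesic distance = |m1-m2|/sigma.
|2 - -2| = 4.
sigma = 7.
d = 4/7 = 0.5714

0.5714


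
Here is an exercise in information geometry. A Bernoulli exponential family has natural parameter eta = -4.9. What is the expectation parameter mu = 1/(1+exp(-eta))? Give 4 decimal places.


Dual coordinate (expectation parameter) for Bernoulli:
mu = 1/(1+exp(-eta)).
eta = -4.9.
exp(-eta) = exp(4.9) = 134.28978.
mu = 1/(1+134.28978) = 0.0074

0.0074


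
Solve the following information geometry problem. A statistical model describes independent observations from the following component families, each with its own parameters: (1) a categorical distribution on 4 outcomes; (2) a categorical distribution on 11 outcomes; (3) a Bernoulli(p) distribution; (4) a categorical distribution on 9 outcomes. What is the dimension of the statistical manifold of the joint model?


The dimension of a statistical manifold equals the number of free
(independent) real parameters of the model. For a product of independent
blocks the parameter counts add.
- categorical on 4 outcomes (probabilities sum to 1): 4-1 = 3.
- categorical on 11 outcomes (probabilities sum to 1): 11-1 = 10.
- Bernoulli (p): 1.
- categorical on 9 outcomes (probabilities sum to 1): 9-1 = 8.
Total = 3 + 10 + 1 + 8 = 22.
Dimension = 22

22


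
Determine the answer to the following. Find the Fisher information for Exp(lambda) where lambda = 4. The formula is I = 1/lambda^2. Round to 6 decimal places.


Fisher information for exponential: I(lambda) = 1/lambda^2.
lambda = 4, lambda^2 = 16.
I = 1/16 = 0.062500

0.062500


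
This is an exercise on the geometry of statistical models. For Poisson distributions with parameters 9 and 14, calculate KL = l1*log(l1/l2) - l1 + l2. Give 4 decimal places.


KL divergence for Poisson:
KL = l1*log(l1/l2) - l1 + l2.
l1 = 9, l2 = 14.
log(9/14) = -0.441833.
l1*log(l1/l2) = 9 * -0.441833 = -3.976495.
KL = -3.976495 - 9 + 14 = 1.0235

1.0235


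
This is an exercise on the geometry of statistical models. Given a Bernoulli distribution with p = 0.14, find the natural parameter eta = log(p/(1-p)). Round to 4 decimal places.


Natural parameter for Bernoulli: eta = log(p/(1-p)).
p = 0.14, 1-p = 0.86.
p/(1-p) = 0.162791.
eta = log(0.162791) = -1.8153

-1.8153


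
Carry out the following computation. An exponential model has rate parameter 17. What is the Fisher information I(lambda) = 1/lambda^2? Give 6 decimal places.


Fisher information for exponential: I(lambda) = 1/lambda^2.
lambda = 17, lambda^2 = 289.
I = 1/289 = 0.003460

0.003460


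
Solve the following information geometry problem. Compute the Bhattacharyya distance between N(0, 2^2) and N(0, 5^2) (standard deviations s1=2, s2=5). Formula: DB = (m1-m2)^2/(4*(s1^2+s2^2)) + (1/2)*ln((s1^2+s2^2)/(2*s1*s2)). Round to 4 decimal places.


Bhattacharyya distance between two Gaussians:
DB = (m1-m2)^2/(4*(s1^2+s2^2)) + (1/2)*ln((s1^2+s2^2)/(2*s1*s2)).
(m1-m2)^2 = (0)^2 = 0.
s1^2+s2^2 = 4 + 25 = 29.
term1 = 0/116 = 0.0.
term2 = 0.5*ln(29/20.0) = 0.185782.
DB = 0.0 + 0.185782 = 0.1858

0.1858


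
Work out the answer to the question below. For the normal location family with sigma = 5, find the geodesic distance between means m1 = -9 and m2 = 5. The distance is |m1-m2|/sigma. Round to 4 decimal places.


On the fixed-variance normal subfamily, geodesic distance = |m1-m2|/sigma.
|-9 - 5| = 14.
sigma = 5.
d = 14/5 = 2.8000

2.8000


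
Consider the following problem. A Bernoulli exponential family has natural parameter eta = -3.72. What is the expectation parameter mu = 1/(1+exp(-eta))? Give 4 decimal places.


Dual coordinate (expectation parameter) for Bernoulli:
mu = 1/(1+exp(-eta)).
eta = -3.72.
exp(-eta) = exp(3.72) = 41.264394.
mu = 1/(1+41.264394) = 0.0237

0.0237


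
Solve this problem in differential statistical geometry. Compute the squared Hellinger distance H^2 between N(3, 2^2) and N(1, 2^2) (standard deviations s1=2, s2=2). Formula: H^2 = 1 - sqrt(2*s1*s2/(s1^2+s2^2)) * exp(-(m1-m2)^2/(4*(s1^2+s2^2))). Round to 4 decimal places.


Squared Hellinger distance for Gaussians:
H^2 = 1 - sqrt(2*s1*s2/(s1^2+s2^2)) * exp(-(m1-m2)^2/(4*(s1^2+s2^2))).
s1^2 = 4, s2^2 = 4, s1^2+s2^2 = 8.
sqrt(2*2*2/(8)) = 1.0.
(m1-m2)^2 = (2)^2 = 4.
exp(-4/(4*8)) = exp(-0.125) = 0.882497.
H^2 = 1 - 1.0*0.882497 = 0.1175

0.1175


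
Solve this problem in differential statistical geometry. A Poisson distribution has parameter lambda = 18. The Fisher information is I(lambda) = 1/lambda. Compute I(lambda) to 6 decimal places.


Fisher information for Poisson: I(lambda) = 1/lambda.
lambda = 18.
I(lambda) = 1/18 = 0.055556

0.055556


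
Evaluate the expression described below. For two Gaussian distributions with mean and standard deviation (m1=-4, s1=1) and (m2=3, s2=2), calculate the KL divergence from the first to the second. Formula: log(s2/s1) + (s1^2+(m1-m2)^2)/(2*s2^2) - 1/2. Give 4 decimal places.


KL divergence between normal distributions:
KL = log(s2/s1) + (s1^2 + (m1-m2)^2)/(2*s2^2) - 1/2.
log(2/1) = 0.693147.
(1^2 + (-4-3)^2)/(2*2^2) = (1 + 49)/8 = 6.25.
KL = 0.693147 + 6.25 - 0.5 = 6.4431

6.4431


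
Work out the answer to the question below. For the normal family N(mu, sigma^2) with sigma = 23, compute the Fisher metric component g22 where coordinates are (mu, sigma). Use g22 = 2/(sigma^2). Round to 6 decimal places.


For the 2-parameter normal family, the Fisher metric has:
  g11 = 1/sigma^2, g22 = 2/sigma^2.
sigma = 23, sigma^2 = 529.
g22 = 0.003781

0.003781


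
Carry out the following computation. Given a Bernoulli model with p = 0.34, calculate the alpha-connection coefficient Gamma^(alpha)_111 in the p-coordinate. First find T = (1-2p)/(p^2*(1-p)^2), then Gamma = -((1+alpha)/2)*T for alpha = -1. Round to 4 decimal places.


Skewness (Amari-Chentsov) tensor: T = (1-2p)/(p^2*(1-p)^2).
p = 0.34, 1-2p = 0.32, p^2 = 0.1156, (1-p)^2 = 0.4356.
T = 0.32/(0.1156 * 0.4356) = 6.354835.
In the p-coordinate, Gamma^(alpha) = Gamma^(0) - (alpha/2)*T with Gamma^(0) = (1/2)*g'(p) = -T/2,
so Gamma^(alpha) = -((1+alpha)/2)*T.
alpha = -1, -(1+alpha)/2 = 0.0.
Gamma = 0.0 * 6.354835 = 0.0000

0.0000


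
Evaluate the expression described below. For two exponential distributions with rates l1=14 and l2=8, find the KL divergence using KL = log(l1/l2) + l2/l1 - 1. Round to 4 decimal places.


KL divergence for exponential family:
KL = log(l1/l2) + l2/l1 - 1.
log(14/8) = 0.559616.
8/14 = 0.571429.
KL = 0.559616 + 0.571429 - 1 = 0.1310

0.1310


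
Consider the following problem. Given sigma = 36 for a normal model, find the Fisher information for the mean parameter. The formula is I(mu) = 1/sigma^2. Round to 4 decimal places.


The Fisher information for the mean of a normal distribution is I(mu) = 1/sigma^2.
sigma = 36, so sigma^2 = 1296.
I(mu) = 1/1296 = 0.0008

0.0008


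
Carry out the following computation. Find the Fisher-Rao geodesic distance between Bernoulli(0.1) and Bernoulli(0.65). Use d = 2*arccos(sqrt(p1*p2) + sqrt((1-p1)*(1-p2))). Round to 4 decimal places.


Geodesic distance on Bernoulli manifold:
d(p1,p2) = 2*arccos(sqrt(p1*p2) + sqrt((1-p1)*(1-p2))).
sqrt(p1*p2) = sqrt(0.1*0.65) = 0.254951.
sqrt((1-p1)*(1-p2)) = sqrt(0.9*0.35) = 0.561249.
arg = 0.254951 + 0.561249 = 0.8162.
d = 2*arccos(0.8162) = 1.2320

1.2320


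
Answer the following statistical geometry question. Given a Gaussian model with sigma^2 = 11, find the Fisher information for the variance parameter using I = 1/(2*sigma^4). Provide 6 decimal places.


Fisher information for variance: I(sigma^2) = 1/(2*sigma^4).
sigma^2 = 11, so sigma^4 = 121.
I = 1/(2*121) = 1/242 = 0.004132

0.004132


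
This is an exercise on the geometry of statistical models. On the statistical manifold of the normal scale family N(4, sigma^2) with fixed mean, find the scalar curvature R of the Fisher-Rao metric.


This family has a single free parameter, so its statistical manifold
is 1-dimensional. The Riemann curvature tensor of any 1-dimensional
Riemannian manifold vanishes identically, so R = 0.

0


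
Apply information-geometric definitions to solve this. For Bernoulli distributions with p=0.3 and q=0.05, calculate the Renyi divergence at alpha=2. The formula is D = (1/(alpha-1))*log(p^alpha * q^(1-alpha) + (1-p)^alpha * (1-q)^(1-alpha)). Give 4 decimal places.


Renyi divergence of order alpha between Bernoulli distributions:
D = (1/(alpha-1))*log(p^alpha * q^(1-alpha) + (1-p)^alpha * (1-q)^(1-alpha)).
alpha = 2, p = 0.3, q = 0.05.
p^alpha * q^(1-alpha) = 0.3^2 * 0.05^-1 = 1.8.
(1-p)^alpha * (1-q)^(1-alpha) = 0.7^2 * 0.95^-1 = 0.515789.
sum = 1.8 + 0.515789 = 2.315789.
D = (1/1)*log(2.315789) = 0.8398

0.8398


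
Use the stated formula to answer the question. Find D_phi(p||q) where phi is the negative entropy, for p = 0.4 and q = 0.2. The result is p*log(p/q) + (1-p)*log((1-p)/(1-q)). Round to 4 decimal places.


Bregman divergence with negative entropy generator:
D = p*log(p/q) + (1-p)*log((1-p)/(1-q)).
p = 0.4, q = 0.2.
p*log(p/q) = 0.4*log(0.4/0.2) = 0.277259.
(1-p)*log((1-p)/(1-q)) = 0.6*log(0.6/0.8) = -0.172609.
D = 0.277259 + -0.172609 = 0.1046

0.1046


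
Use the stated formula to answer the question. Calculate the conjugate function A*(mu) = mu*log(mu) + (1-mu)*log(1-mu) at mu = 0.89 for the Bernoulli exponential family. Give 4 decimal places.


Legendre transform for Bernoulli:
A*(mu) = mu*log(mu) + (1-mu)*log(1-mu).
mu = 0.89, 1-mu = 0.11.
mu*log(mu) = 0.89*log(0.89) = -0.103715.
(1-mu)*log(1-mu) = 0.11*log(0.11) = -0.2428.
A* = -0.103715 + -0.2428 = -0.3465

-0.3465


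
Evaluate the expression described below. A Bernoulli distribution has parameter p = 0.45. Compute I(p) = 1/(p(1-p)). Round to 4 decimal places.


For Bernoulli(p), Fisher information is I(p) = 1/(p*(1-p)).
p = 0.45, 1-p = 0.55.
p*(1-p) = 0.2475.
I(p) = 1/0.2475 = 4.0404

4.0404


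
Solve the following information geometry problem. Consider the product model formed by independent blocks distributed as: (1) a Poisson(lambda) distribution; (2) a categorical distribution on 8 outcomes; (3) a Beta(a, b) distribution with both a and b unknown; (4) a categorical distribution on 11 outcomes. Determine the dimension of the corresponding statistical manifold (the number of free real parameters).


The dimension of a statistical manifold equals the number of free
(independent) real parameters of the model. For a product of independent
blocks the parameter counts add.
- Poisson (lambda): 1.
- categorical on 8 outcomes (probabilities sum to 1): 8-1 = 7.
- Beta (a, b): 2.
- categorical on 11 outcomes (probabilities sum to 1): 11-1 = 10.
Total = 1 + 7 + 2 + 10 = 20.
Dimension = 20

20


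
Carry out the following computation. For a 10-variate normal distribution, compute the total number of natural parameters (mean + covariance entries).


Exponential family dimension calculation:
For 10-dim MVN: mean has 10 params, covariance has 10*11/2 = 55 unique entries.
Total dim = 10 + 55 = 65.

65


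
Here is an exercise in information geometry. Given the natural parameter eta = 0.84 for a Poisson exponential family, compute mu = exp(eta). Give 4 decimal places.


Expectation parameter for Poisson exponential family:
mu = exp(eta).
eta = 0.84.
mu = exp(0.84) = 2.3164

2.3164


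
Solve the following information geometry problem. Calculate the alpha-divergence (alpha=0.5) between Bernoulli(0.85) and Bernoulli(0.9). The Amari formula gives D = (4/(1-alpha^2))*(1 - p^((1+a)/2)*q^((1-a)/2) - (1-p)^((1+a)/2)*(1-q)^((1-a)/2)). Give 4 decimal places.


Amari alpha-divergence:
D = (4/(1-alpha^2))*(1 - p^((1+a)/2)*q^((1-a)/2) - (1-p)^((1+a)/2)*(1-q)^((1-a)/2)).
alpha = 0.5, p = 0.85, q = 0.9.
e1 = (1+alpha)/2 = 0.75, e2 = (1-alpha)/2 = 0.25.
t1 = p^e1 * q^e2 = 0.85^0.75 * 0.9^0.25 = 0.862233.
t2 = (1-p)^e1 * (1-q)^e2 = 0.15^0.75 * 0.1^0.25 = 0.13554.
4/(1-alpha^2) = 5.333333.
D = 5.333333*(1 - 0.862233 - 0.13554) = 0.0119

0.0119


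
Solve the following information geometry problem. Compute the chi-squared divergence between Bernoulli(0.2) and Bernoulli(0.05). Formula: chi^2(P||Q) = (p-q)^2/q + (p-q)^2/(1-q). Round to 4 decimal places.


Chi-squared divergence between Bernoulli distributions:
chi^2 = (p-q)^2/q + (p-q)^2/(1-q).
p = 0.2, q = 0.05, p-q = 0.15.
(p-q)^2 = 0.0225.
term1 = 0.0225/0.05 = 0.45.
term2 = 0.0225/0.95 = 0.023684.
chi^2 = 0.45 + 0.023684 = 0.4737

0.4737


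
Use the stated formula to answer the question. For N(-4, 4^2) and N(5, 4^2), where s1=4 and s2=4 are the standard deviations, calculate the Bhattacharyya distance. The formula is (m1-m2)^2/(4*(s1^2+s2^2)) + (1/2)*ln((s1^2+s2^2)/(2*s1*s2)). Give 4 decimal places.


Bhattacharyya distance between two Gaussians:
DB = (m1-m2)^2/(4*(s1^2+s2^2)) + (1/2)*ln((s1^2+s2^2)/(2*s1*s2)).
(m1-m2)^2 = (-9)^2 = 81.
s1^2+s2^2 = 16 + 16 = 32.
term1 = 81/128 = 0.632812.
term2 = 0.5*ln(32/32.0) = 0.0.
DB = 0.632812 + 0.0 = 0.6328

0.6328


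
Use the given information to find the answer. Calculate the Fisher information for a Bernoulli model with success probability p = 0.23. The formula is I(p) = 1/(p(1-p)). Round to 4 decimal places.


For Bernoulli(p), Fisher information is I(p) = 1/(p*(1-p)).
p = 0.23, 1-p = 0.77.
p*(1-p) = 0.1771.
I(p) = 1/0.1771 = 5.6465

5.6465


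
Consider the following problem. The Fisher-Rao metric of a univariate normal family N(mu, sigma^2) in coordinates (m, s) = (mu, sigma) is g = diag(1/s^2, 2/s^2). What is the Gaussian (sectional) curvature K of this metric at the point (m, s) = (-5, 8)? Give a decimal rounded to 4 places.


The metric has the form g = (A dm^2 + B ds^2)/s^2 with A = 1, B = 2.
Substitute u = sqrt(A/B)*m: g = B*(du^2 + ds^2)/s^2, i.e. B times the
Poincare upper half-plane metric, which has constant Gaussian curvature -1.
Scaling a 2D metric by a constant c divides the Gaussian curvature by c,
so K = -1/B = -1/(2) = -0.5000 everywhere (the point (m, s) = (-5, 8) is irrelevant:
the curvature is constant).
The requested Gaussian curvature is K = -0.5000.

-0.5000


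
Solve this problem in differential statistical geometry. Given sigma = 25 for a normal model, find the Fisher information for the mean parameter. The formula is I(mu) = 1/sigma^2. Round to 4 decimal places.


The Fisher information for the mean of a normal distribution is I(mu) = 1/sigma^2.
sigma = 25, so sigma^2 = 625.
I(mu) = 1/625 = 0.0016

0.0016


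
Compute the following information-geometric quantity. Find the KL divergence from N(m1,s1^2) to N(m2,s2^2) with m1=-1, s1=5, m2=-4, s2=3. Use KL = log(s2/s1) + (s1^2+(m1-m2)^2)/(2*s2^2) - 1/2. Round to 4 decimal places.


KL divergence between normal distributions:
KL = log(s2/s1) + (s1^2 + (m1-m2)^2)/(2*s2^2) - 1/2.
log(3/5) = -0.510826.
(5^2 + (-1--4)^2)/(2*3^2) = (25 + 9)/18 = 1.888889.
KL = -0.510826 + 1.888889 - 0.5 = 0.8781

0.8781


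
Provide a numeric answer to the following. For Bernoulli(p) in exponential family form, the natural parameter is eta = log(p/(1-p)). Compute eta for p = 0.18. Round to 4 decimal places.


Natural parameter for Bernoulli: eta = log(p/(1-p)).
p = 0.18, 1-p = 0.82.
p/(1-p) = 0.219512.
eta = log(0.219512) = -1.5163

-1.5163


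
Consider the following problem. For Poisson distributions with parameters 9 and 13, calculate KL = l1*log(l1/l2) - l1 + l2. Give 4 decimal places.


KL divergence for Poisson:
KL = l1*log(l1/l2) - l1 + l2.
l1 = 9, l2 = 13.
log(9/13) = -0.367725.
l1*log(l1/l2) = 9 * -0.367725 = -3.309523.
KL = -3.309523 - 9 + 13 = 0.6905

0.6905


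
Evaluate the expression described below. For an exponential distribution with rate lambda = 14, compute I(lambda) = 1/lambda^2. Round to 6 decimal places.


Fisher information for exponential: I(lambda) = 1/lambda^2.
lambda = 14, lambda^2 = 196.
I = 1/196 = 0.005102

0.005102


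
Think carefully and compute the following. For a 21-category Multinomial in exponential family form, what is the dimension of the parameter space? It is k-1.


Exponential family dimension calculation:
For Multinomial with k=21 categories, dim = k-1 = 20.

20


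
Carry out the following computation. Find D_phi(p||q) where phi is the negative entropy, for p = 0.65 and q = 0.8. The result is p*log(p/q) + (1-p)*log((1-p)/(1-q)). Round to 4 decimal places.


Bregman divergence with negative entropy generator:
D = p*log(p/q) + (1-p)*log((1-p)/(1-q)).
p = 0.65, q = 0.8.
p*log(p/q) = 0.65*log(0.65/0.8) = -0.134966.
(1-p)*log((1-p)/(1-q)) = 0.35*log(0.35/0.2) = 0.195866.
D = -0.134966 + 0.195866 = 0.0609

0.0609


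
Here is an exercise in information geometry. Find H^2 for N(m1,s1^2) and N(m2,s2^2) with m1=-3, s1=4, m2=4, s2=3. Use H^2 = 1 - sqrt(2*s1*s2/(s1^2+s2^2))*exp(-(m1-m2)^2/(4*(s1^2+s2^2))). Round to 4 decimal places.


Squared Hellinger distance for Gaussians:
H^2 = 1 - sqrt(2*s1*s2/(s1^2+s2^2)) * exp(-(m1-m2)^2/(4*(s1^2+s2^2))).
s1^2 = 16, s2^2 = 9, s1^2+s2^2 = 25.
sqrt(2*4*3/(25)) = 0.979796.
(m1-m2)^2 = (-7)^2 = 49.
exp(-49/(4*25)) = exp(-0.49) = 0.612626.
H^2 = 1 - 0.979796*0.612626 = 0.3998

0.3998


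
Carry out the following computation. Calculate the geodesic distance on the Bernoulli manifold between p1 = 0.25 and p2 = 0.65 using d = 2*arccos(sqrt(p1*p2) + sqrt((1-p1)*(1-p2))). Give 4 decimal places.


Geodesic distance on Bernoulli manifold:
d(p1,p2) = 2*arccos(sqrt(p1*p2) + sqrt((1-p1)*(1-p2))).
sqrt(p1*p2) = sqrt(0.25*0.65) = 0.403113.
sqrt((1-p1)*(1-p2)) = sqrt(0.75*0.35) = 0.512348.
arg = 0.403113 + 0.512348 = 0.91546.
d = 2*arccos(0.91546) = 0.8283

0.8283


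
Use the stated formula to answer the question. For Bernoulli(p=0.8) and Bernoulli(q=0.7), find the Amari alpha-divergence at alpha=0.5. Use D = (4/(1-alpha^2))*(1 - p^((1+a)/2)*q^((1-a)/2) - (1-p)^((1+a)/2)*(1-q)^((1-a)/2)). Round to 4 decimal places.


Amari alpha-divergence:
D = (4/(1-alpha^2))*(1 - p^((1+a)/2)*q^((1-a)/2) - (1-p)^((1+a)/2)*(1-q)^((1-a)/2)).
alpha = 0.5, p = 0.8, q = 0.7.
e1 = (1+alpha)/2 = 0.75, e2 = (1-alpha)/2 = 0.25.
t1 = p^e1 * q^e2 = 0.8^0.75 * 0.7^0.25 = 0.773735.
t2 = (1-p)^e1 * (1-q)^e2 = 0.2^0.75 * 0.3^0.25 = 0.221336.
4/(1-alpha^2) = 5.333333.
D = 5.333333*(1 - 0.773735 - 0.221336) = 0.0263

0.0263


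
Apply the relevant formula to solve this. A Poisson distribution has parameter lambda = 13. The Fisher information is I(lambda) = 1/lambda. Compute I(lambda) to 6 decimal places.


Fisher information for Poisson: I(lambda) = 1/lambda.
lambda = 13.
I(lambda) = 1/13 = 0.076923

0.076923


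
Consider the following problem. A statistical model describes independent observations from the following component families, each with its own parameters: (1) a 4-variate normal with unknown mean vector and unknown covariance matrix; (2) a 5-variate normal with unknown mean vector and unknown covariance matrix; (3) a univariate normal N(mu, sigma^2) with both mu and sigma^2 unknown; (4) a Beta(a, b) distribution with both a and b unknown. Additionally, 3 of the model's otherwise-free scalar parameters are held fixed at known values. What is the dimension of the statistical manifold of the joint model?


The dimension of a statistical manifold equals the number of free
(independent) real parameters of the model. For a product of independent
blocks the parameter counts add.
- 4-variate normal: 4 (mean) + 4*5/2 = 10 (symmetric covariance) = 14.
- 5-variate normal: 5 (mean) + 5*6/2 = 15 (symmetric covariance) = 20.
- normal (mu, sigma^2): 2.
- Beta (a, b): 2.
Total = 14 + 20 + 2 + 2 = 38.
3 parameter(s) fixed at known values: 38 - 3 = 35.
Dimension = 35

35


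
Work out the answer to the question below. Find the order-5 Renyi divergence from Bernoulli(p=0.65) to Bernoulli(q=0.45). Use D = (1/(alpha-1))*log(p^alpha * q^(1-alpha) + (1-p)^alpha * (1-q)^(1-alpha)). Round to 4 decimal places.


Renyi divergence of order alpha between Bernoulli distributions:
D = (1/(alpha-1))*log(p^alpha * q^(1-alpha) + (1-p)^alpha * (1-q)^(1-alpha)).
alpha = 5, p = 0.65, q = 0.45.
p^alpha * q^(1-alpha) = 0.65^5 * 0.45^-4 = 2.829546.
(1-p)^alpha * (1-q)^(1-alpha) = 0.35^5 * 0.55^-4 = 0.057397.
sum = 2.829546 + 0.057397 = 2.886943.
D = (1/4)*log(2.886943) = 0.2650

0.2650


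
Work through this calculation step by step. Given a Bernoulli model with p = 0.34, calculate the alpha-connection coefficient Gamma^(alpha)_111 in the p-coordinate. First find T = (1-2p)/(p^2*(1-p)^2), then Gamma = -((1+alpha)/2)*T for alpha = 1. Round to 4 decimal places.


Skewness (Amari-Chentsov) tensor: T = (1-2p)/(p^2*(1-p)^2).
p = 0.34, 1-2p = 0.32, p^2 = 0.1156, (1-p)^2 = 0.4356.
T = 0.32/(0.1156 * 0.4356) = 6.354835.
In the p-coordinate, Gamma^(alpha) = Gamma^(0) - (alpha/2)*T with Gamma^(0) = (1/2)*g'(p) = -T/2,
so Gamma^(alpha) = -((1+alpha)/2)*T.
alpha = 1, -(1+alpha)/2 = -1.0.
Gamma = -1.0 * 6.354835 = -6.3548

-6.3548


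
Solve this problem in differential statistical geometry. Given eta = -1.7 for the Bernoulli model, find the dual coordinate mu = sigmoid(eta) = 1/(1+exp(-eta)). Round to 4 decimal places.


Dual coordinate (expectation parameter) for Bernoulli:
mu = 1/(1+exp(-eta)).
eta = -1.7.
exp(-eta) = exp(1.7) = 5.473947.
mu = 1/(1+5.473947) = 0.1545

0.1545


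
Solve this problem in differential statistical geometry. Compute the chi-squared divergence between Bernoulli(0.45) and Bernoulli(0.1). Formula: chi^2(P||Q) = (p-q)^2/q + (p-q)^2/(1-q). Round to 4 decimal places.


Chi-squared divergence between Bernoulli distributions:
chi^2 = (p-q)^2/q + (p-q)^2/(1-q).
p = 0.45, q = 0.1, p-q = 0.35.
(p-q)^2 = 0.1225.
term1 = 0.1225/0.1 = 1.225.
term2 = 0.1225/0.9 = 0.136111.
chi^2 = 1.225 + 0.136111 = 1.3611

1.3611


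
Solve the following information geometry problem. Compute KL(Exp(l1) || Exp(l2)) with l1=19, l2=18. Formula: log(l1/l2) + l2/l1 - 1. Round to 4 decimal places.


KL divergence for exponential family:
KL = log(l1/l2) + l2/l1 - 1.
log(19/18) = 0.054067.
18/19 = 0.947368.
KL = 0.054067 + 0.947368 - 1 = 0.0014

0.0014


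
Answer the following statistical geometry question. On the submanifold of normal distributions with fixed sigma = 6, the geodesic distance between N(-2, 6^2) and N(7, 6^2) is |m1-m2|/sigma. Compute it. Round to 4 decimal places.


On the fixed-variance normal subfamily, geodesic distance = |m1-m2|/sigma.
|-2 - 7| = 9.
sigma = 6.
d = 9/6 = 1.5000

1.5000


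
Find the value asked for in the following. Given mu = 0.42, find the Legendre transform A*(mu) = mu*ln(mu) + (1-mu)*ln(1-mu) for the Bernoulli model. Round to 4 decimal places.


Legendre transform for Bernoulli:
A*(mu) = mu*log(mu) + (1-mu)*log(1-mu).
mu = 0.42, 1-mu = 0.58.
mu*log(mu) = 0.42*log(0.42) = -0.36435.
(1-mu)*log(1-mu) = 0.58*log(0.58) = -0.315942.
A* = -0.36435 + -0.315942 = -0.6803

-0.6803


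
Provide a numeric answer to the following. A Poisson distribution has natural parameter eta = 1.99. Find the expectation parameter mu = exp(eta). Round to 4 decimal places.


Expectation parameter for Poisson exponential family:
mu = exp(eta).
eta = 1.99.
mu = exp(1.99) = 7.3155

7.3155


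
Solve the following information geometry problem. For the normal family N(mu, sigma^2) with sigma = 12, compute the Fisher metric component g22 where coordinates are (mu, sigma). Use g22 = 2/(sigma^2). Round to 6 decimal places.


For the 2-parameter normal family, the Fisher metric has:
  g11 = 1/sigma^2, g22 = 2/sigma^2.
sigma = 12, sigma^2 = 144.
g22 = 0.013889

0.013889


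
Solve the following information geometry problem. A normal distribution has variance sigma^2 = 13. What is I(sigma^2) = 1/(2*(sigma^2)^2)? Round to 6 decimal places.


Fisher information for variance: I(sigma^2) = 1/(2*sigma^4).
sigma^2 = 13, so sigma^4 = 169.
I = 1/(2*169) = 1/338 = 0.002959

0.002959


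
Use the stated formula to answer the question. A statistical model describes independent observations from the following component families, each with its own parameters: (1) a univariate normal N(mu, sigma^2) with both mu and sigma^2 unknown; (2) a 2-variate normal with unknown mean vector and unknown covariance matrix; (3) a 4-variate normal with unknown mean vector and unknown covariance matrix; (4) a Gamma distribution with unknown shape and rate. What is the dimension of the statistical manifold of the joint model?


The dimension of a statistical manifold equals the number of free
(independent) real parameters of the model. For a product of independent
blocks the parameter counts add.
- normal (mu, sigma^2): 2.
- 2-variate normal: 2 (mean) + 2*3/2 = 3 (symmetric covariance) = 5.
- 4-variate normal: 4 (mean) + 4*5/2 = 10 (symmetric covariance) = 14.
- Gamma (shape, rate): 2.
Total = 2 + 5 + 14 + 2 = 23.
Dimension = 23

23


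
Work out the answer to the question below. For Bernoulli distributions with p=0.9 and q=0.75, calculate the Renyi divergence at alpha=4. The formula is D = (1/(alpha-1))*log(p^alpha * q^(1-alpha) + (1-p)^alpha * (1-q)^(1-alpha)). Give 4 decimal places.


Renyi divergence of order alpha between Bernoulli distributions:
D = (1/(alpha-1))*log(p^alpha * q^(1-alpha) + (1-p)^alpha * (1-q)^(1-alpha)).
alpha = 4, p = 0.9, q = 0.75.
p^alpha * q^(1-alpha) = 0.9^4 * 0.75^-3 = 1.5552.
(1-p)^alpha * (1-q)^(1-alpha) = 0.1^4 * 0.25^-3 = 0.0064.
sum = 1.5552 + 0.0064 = 1.5616.
D = (1/3)*log(1.5616) = 0.1486

0.1486


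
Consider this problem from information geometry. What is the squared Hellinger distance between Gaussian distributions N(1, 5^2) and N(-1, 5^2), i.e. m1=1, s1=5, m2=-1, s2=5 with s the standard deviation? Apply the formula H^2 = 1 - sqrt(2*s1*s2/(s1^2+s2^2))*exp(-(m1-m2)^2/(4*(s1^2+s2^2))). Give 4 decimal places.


Squared Hellinger distance for Gaussians:
H^2 = 1 - sqrt(2*s1*s2/(s1^2+s2^2)) * exp(-(m1-m2)^2/(4*(s1^2+s2^2))).
s1^2 = 25, s2^2 = 25, s1^2+s2^2 = 50.
sqrt(2*5*5/(50)) = 1.0.
(m1-m2)^2 = (2)^2 = 4.
exp(-4/(4*50)) = exp(-0.02) = 0.980199.
H^2 = 1 - 1.0*0.980199 = 0.0198

0.0198


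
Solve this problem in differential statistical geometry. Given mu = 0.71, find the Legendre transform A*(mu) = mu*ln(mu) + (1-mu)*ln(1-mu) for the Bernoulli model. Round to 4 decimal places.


Legendre transform for Bernoulli:
A*(mu) = mu*log(mu) + (1-mu)*log(1-mu).
mu = 0.71, 1-mu = 0.29.
mu*log(mu) = 0.71*log(0.71) = -0.243168.
(1-mu)*log(1-mu) = 0.29*log(0.29) = -0.358984.
A* = -0.243168 + -0.358984 = -0.6022

-0.6022


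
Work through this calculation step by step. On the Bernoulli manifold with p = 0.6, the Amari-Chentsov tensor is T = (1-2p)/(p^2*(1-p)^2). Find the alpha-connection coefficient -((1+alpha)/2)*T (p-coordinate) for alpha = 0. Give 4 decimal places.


Skewness (Amari-Chentsov) tensor: T = (1-2p)/(p^2*(1-p)^2).
p = 0.6, 1-2p = -0.2, p^2 = 0.36, (1-p)^2 = 0.16.
T = -0.2/(0.36 * 0.16) = -3.472222.
In the p-coordinate, Gamma^(alpha) = Gamma^(0) - (alpha/2)*T with Gamma^(0) = (1/2)*g'(p) = -T/2,
so Gamma^(alpha) = -((1+alpha)/2)*T.
alpha = 0, -(1+alpha)/2 = -0.5.
Gamma = -0.5 * -3.472222 = 1.7361

1.7361


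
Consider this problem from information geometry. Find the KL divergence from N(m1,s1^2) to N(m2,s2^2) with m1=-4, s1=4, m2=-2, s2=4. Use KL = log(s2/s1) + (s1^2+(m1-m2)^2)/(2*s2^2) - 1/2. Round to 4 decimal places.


KL divergence between normal distributions:
KL = log(s2/s1) + (s1^2 + (m1-m2)^2)/(2*s2^2) - 1/2.
log(4/4) = 0.0.
(4^2 + (-4--2)^2)/(2*4^2) = (16 + 4)/32 = 0.625.
KL = 0.0 + 0.625 - 0.5 = 0.1250

0.1250


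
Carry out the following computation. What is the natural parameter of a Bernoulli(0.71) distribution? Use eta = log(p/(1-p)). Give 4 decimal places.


Natural parameter for Bernoulli: eta = log(p/(1-p)).
p = 0.71, 1-p = 0.29.
p/(1-p) = 2.448276.
eta = log(2.448276) = 0.8954

0.8954


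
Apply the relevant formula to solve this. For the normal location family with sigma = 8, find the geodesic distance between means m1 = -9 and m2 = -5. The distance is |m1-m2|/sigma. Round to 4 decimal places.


On the fixed-variance normal subfamily, geodesic distance = |m1-m2|/sigma.
|-9 - -5| = 4.
sigma = 8.
d = 4/8 = 0.5000

0.5000


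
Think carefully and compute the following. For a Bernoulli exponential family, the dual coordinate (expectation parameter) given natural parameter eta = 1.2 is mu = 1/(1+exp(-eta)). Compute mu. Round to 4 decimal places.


Dual coordinate (expectation parameter) for Bernoulli:
mu = 1/(1+exp(-eta)).
eta = 1.2.
exp(-eta) = exp(-1.2) = 0.301194.
mu = 1/(1+0.301194) = 0.7685

0.7685


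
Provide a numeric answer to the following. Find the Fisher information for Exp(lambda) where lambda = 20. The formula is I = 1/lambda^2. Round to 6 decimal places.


Fisher information for exponential: I(lambda) = 1/lambda^2.
lambda = 20, lambda^2 = 400.
I = 1/400 = 0.002500

0.002500


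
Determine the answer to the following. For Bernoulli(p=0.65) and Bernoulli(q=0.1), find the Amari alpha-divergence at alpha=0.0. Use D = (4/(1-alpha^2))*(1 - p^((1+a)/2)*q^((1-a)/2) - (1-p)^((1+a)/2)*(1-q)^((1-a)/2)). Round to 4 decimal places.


Amari alpha-divergence:
D = (4/(1-alpha^2))*(1 - p^((1+a)/2)*q^((1-a)/2) - (1-p)^((1+a)/2)*(1-q)^((1-a)/2)).
alpha = 0.0, p = 0.65, q = 0.1.
e1 = (1+alpha)/2 = 0.5, e2 = (1-alpha)/2 = 0.5.
t1 = p^e1 * q^e2 = 0.65^0.5 * 0.1^0.5 = 0.254951.
t2 = (1-p)^e1 * (1-q)^e2 = 0.35^0.5 * 0.9^0.5 = 0.561249.
4/(1-alpha^2) = 4.0.
D = 4.0*(1 - 0.254951 - 0.561249) = 0.7352

0.7352


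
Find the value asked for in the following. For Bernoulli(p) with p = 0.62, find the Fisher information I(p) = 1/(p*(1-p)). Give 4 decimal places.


For Bernoulli(p), Fisher information is I(p) = 1/(p*(1-p)).
p = 0.62, 1-p = 0.38.
p*(1-p) = 0.2356.
I(p) = 1/0.2356 = 4.2445

4.2445


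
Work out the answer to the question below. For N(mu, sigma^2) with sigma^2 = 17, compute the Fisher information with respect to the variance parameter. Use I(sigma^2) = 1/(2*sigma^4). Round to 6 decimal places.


Fisher information for variance: I(sigma^2) = 1/(2*sigma^4).
sigma^2 = 17, so sigma^4 = 289.
I = 1/(2*289) = 1/578 = 0.001730

0.001730


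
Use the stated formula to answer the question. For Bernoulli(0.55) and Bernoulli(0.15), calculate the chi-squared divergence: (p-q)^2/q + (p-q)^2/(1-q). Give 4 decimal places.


Chi-squared divergence between Bernoulli distributions:
chi^2 = (p-q)^2/q + (p-q)^2/(1-q).
p = 0.55, q = 0.15, p-q = 0.4.
(p-q)^2 = 0.16.
term1 = 0.16/0.15 = 1.066667.
term2 = 0.16/0.85 = 0.188235.
chi^2 = 1.066667 + 0.188235 = 1.2549

1.2549


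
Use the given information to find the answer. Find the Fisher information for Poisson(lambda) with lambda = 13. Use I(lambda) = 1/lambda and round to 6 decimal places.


Fisher information for Poisson: I(lambda) = 1/lambda.
lambda = 13.
I(lambda) = 1/13 = 0.076923

0.076923


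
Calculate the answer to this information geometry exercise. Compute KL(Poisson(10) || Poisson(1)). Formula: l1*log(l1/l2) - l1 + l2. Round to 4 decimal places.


KL divergence for Poisson:
KL = l1*log(l1/l2) - l1 + l2.
l1 = 10, l2 = 1.
log(10/1) = 2.302585.
l1*log(l1/l2) = 10 * 2.302585 = 23.025851.
KL = 23.025851 - 10 + 1 = 14.0259

14.0259


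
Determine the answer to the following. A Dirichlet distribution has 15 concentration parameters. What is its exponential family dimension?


Exponential family dimension calculation:
Dirichlet with 15 components has 15 natural parameters.

15


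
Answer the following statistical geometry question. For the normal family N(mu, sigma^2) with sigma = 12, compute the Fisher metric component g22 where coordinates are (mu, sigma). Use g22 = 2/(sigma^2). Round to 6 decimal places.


For the 2-parameter normal family, the Fisher metric has:
  g11 = 1/sigma^2, g22 = 2/sigma^2.
sigma = 12, sigma^2 = 144.
g22 = 0.013889

0.013889


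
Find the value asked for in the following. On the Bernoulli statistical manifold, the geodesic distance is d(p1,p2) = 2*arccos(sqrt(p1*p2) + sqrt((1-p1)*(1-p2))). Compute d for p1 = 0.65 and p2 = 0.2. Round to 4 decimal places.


Geodesic distance on Bernoulli manifold:
d(p1,p2) = 2*arccos(sqrt(p1*p2) + sqrt((1-p1)*(1-p2))).
sqrt(p1*p2) = sqrt(0.65*0.2) = 0.360555.
sqrt((1-p1)*(1-p2)) = sqrt(0.35*0.8) = 0.52915.
arg = 0.360555 + 0.52915 = 0.889705.
d = 2*arccos(0.889705) = 0.9482

0.9482


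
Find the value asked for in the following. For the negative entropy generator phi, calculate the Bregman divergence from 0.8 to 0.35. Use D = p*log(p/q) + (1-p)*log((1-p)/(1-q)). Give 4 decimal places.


Bregman divergence with negative entropy generator:
D = p*log(p/q) + (1-p)*log((1-p)/(1-q)).
p = 0.8, q = 0.35.
p*log(p/q) = 0.8*log(0.8/0.35) = 0.661343.
(1-p)*log((1-p)/(1-q)) = 0.2*log(0.2/0.65) = -0.235731.
D = 0.661343 + -0.235731 = 0.4256

0.4256


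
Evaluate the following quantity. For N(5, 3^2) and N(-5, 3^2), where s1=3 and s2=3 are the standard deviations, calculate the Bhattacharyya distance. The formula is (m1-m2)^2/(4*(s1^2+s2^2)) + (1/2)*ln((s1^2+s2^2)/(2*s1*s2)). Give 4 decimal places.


Bhattacharyya distance between two Gaussians:
DB = (m1-m2)^2/(4*(s1^2+s2^2)) + (1/2)*ln((s1^2+s2^2)/(2*s1*s2)).
(m1-m2)^2 = (10)^2 = 100.
s1^2+s2^2 = 9 + 9 = 18.
term1 = 100/72 = 1.388889.
term2 = 0.5*ln(18/18.0) = 0.0.
DB = 1.388889 + 0.0 = 1.3889

1.3889


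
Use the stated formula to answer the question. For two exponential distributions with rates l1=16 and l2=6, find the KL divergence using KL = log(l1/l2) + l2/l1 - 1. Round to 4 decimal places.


KL divergence for exponential family:
KL = log(l1/l2) + l2/l1 - 1.
log(16/6) = 0.980829.
6/16 = 0.375.
KL = 0.980829 + 0.375 - 1 = 0.3558

0.3558


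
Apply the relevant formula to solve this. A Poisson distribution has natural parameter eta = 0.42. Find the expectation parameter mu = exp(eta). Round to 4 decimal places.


Expectation parameter for Poisson exponential family:
mu = exp(eta).
eta = 0.42.
mu = exp(0.42) = 1.5220

1.5220


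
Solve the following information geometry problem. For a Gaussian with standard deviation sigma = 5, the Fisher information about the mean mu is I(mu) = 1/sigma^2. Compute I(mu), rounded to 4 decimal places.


The Fisher information for the mean of a normal distribution is I(mu) = 1/sigma^2.
sigma = 5, so sigma^2 = 25.
I(mu) = 1/25 = 0.0400

0.0400


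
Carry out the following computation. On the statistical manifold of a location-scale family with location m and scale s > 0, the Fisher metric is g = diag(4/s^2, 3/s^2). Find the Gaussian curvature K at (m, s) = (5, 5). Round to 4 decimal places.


The metric has the form g = (A dm^2 + B ds^2)/s^2 with A = 4, B = 3.
Substitute u = sqrt(A/B)*m: g = B*(du^2 + ds^2)/s^2, i.e. B times the
Poincare upper half-plane metric, which has constant Gaussian curvature -1.
Scaling a 2D metric by a constant c divides the Gaussian curvature by c,
so K = -1/B = -1/(3) = -0.3333 everywhere (the point (m, s) = (5, 5) is irrelevant:
the curvature is constant).
The requested Gaussian curvature is K = -0.3333.

-0.3333


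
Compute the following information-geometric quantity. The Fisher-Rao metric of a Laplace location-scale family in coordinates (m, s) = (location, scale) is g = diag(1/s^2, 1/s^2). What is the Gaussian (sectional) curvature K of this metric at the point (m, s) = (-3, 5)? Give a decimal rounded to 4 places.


The metric has the form g = (A dm^2 + B ds^2)/s^2 with A = 1, B = 1.
Substitute u = sqrt(A/B)*m: g = B*(du^2 + ds^2)/s^2, i.e. B times the
Poincare upper half-plane metric, which has constant Gaussian curvature -1.
Scaling a 2D metric by a constant c divides the Gaussian curvature by c,
so K = -1/B = -1/(1) = -1.0000 everywhere (the point (m, s) = (-3, 5) is irrelevant:
the curvature is constant).
The requested Gaussian curvature is K = -1.0000.

-1.0000


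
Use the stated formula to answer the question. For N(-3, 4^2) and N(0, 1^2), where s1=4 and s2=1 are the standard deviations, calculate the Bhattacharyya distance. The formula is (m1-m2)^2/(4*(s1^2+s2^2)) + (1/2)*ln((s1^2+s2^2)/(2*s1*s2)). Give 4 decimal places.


Bhattacharyya distance between two Gaussians:
DB = (m1-m2)^2/(4*(s1^2+s2^2)) + (1/2)*ln((s1^2+s2^2)/(2*s1*s2)).
(m1-m2)^2 = (-3)^2 = 9.
s1^2+s2^2 = 16 + 1 = 17.
term1 = 9/68 = 0.132353.
term2 = 0.5*ln(17/8.0) = 0.376886.
DB = 0.132353 + 0.376886 = 0.5092

0.5092


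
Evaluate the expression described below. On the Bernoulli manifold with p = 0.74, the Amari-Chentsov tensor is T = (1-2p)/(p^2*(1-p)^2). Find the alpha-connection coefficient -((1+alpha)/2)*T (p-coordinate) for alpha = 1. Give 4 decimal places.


Skewness (Amari-Chentsov) tensor: T = (1-2p)/(p^2*(1-p)^2).
p = 0.74, 1-2p = -0.48, p^2 = 0.5476, (1-p)^2 = 0.0676.
T = -0.48/(0.5476 * 0.0676) = -12.966749.
In the p-coordinate, Gamma^(alpha) = Gamma^(0) - (alpha/2)*T with Gamma^(0) = (1/2)*g'(p) = -T/2,
so Gamma^(alpha) = -((1+alpha)/2)*T.
alpha = 1, -(1+alpha)/2 = -1.0.
Gamma = -1.0 * -12.966749 = 12.9667

12.9667


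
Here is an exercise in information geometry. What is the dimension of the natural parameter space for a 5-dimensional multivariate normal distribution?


Exponential family dimension calculation:
For 5-dim MVN: mean has 5 params, covariance has 5*6/2 = 15 unique entries.
Total dim = 5 + 15 = 20.

20


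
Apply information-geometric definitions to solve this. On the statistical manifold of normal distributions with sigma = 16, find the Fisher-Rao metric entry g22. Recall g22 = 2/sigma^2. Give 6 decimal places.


For the 2-parameter normal family, the Fisher metric has:
  g11 = 1/sigma^2, g22 = 2/sigma^2.
sigma = 16, sigma^2 = 256.
g22 = 0.007813

0.007813


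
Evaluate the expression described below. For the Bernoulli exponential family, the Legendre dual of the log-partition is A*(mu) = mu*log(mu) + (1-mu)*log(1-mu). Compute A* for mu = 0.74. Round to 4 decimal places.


Legendre transform for Bernoulli:
A*(mu) = mu*log(mu) + (1-mu)*log(1-mu).
mu = 0.74, 1-mu = 0.26.
mu*log(mu) = 0.74*log(0.74) = -0.222818.
(1-mu)*log(1-mu) = 0.26*log(0.26) = -0.350239.
A* = -0.222818 + -0.350239 = -0.5731

-0.5731
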